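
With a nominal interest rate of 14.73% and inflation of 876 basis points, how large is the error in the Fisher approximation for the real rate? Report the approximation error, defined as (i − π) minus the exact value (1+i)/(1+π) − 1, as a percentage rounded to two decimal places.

0.48%

Approximate: r ≈ 14.730% − 8.760% = 5.9700%
Exact: (1 + 0.1473)/(1 + 0.0876) − 1 = 5.4892%
Error = 5.9700% − 5.4892% = 0.4808% → 0.48%.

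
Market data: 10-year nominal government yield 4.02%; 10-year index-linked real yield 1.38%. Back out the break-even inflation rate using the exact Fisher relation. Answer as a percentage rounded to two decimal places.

2.60%

(1 + π) = (1 + i)/(1 + r) = 1.04020 / 1.01380 = 1.026041
Break-even inflation = 1.026041 − 1 → 2.60%.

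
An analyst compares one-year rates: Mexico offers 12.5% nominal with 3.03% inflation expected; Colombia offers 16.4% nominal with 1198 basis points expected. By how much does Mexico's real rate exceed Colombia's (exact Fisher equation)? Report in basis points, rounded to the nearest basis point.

Mexico: (1 + 0.1250)/(1 + 0.0303) − 1 = 9.1915%
Colombia: (1 + 0.1640)/(1 + 0.1198) − 1 = 3.9471%
Differential = 9.1915% − 3.9471% = 5.2444% → 524 basis points.

524 basis points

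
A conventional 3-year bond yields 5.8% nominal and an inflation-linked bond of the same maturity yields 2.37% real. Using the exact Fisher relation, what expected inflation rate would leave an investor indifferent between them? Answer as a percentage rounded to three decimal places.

3.351%

(1 + π) = (1 + i)/(1 + r) = 1.05800 / 1.02370 = 1.033506
Break-even inflation = 1.033506 − 1 → 3.351%.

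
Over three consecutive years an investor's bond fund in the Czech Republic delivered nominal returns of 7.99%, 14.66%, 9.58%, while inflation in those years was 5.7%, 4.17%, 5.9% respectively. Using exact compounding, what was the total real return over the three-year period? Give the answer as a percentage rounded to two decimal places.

Nominal growth factor = 1.0799 × 1.1466 × 1.0958 = 1.356834
Price-level growth factor = 1.0570 × 1.0417 × 1.0590 = 1.166040
Real growth factor = 1.356834 / 1.166040 = 1.163625
Total real return = 1.163625 − 1 → 16.36%.

16.36%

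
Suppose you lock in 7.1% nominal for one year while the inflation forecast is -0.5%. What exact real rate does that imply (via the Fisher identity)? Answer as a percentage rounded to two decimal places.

By the Fisher identity, 1 + r = (1 + i)/(1 + π).
1 + r = 1.07100 / 0.99500 = 1.076382
r = 1.076382 − 1 = 7.6382%, i.e. 7.64%.

7.64%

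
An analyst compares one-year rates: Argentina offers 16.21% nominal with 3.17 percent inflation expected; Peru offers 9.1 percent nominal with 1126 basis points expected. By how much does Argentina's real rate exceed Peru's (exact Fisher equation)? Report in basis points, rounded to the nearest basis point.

Argentina: (1 + 0.1621)/(1 + 0.0317) − 1 = 12.6393%
Peru: (1 + 0.0910)/(1 + 0.1126) − 1 = -1.9414%
Differential = 12.6393% − (-1.9414%) = 14.5807% → 1458 basis points.

1458 basis points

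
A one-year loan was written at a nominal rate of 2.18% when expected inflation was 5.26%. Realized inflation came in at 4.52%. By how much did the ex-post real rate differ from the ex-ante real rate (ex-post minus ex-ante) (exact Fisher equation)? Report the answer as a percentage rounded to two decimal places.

Ex-ante: (1 + 0.0218)/(1 + 0.0526) − 1 = -2.9261%
Ex-post: (1 + 0.0218)/(1 + 0.0452) − 1 = -2.2388%
Difference (ex-post − ex-ante) = 0.6873% → 0.69%.

0.69%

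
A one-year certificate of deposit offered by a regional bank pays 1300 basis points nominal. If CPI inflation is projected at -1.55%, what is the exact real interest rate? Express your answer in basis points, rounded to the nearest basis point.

1478 basis points

By the Fisher equation, 1 + r = (1 + i)/(1 + π).
1 + r = 1.13000 / 0.98450 = 1.147791
r = 1.147791 − 1 = 14.7791%, i.e. 1478 basis points.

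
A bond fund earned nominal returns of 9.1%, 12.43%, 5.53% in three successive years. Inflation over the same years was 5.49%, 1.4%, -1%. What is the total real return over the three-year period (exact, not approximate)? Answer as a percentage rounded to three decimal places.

22.236%

Compound the nominal returns: 1.0910 × 1.1243 × 1.0553 = 1.294443.
Compound inflation: 1.0549 × 1.0140 × 0.9900 = 1.058972.
Deflate: 1.294443 / 1.058972 = 1.222358.
Total real return = 1.222358 − 1 → 22.236%.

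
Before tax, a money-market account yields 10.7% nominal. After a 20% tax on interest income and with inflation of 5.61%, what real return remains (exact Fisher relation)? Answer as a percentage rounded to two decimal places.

After-tax nominal return = 10.7% × (1 − 0.2) = 8.5600%.
1 + r = 1.08560 / 1.05610 = 1.027933
After-tax real rate = 1.027933 − 1 → 2.79%.

2.79%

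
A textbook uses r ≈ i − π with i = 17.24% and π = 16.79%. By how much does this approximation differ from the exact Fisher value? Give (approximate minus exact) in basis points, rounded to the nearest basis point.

6 basis points

Approximate: r ≈ 17.240% − 16.790% = 0.4500%
Exact: (1 + 0.1724)/(1 + 0.1679) − 1 = 0.3853%
Error = 0.4500% − 0.3853% = 0.0647% → 6 basis points.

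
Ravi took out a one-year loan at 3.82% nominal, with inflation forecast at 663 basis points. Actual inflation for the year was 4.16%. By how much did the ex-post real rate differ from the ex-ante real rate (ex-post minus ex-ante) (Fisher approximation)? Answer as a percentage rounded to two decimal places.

Ex-ante: 3.82% − 6.63% = -2.810%
Ex-post: 3.82% − 4.16% = -0.340%
Difference (ex-post − ex-ante) = 2.4700% → 2.47%.

2.47%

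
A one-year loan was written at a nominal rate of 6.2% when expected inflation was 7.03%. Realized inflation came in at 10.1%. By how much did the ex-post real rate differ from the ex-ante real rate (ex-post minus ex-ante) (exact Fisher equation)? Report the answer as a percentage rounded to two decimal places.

Ex-ante: (1 + 0.0620)/(1 + 0.0703) − 1 = -0.7755%
Ex-post: (1 + 0.0620)/(1 + 0.1010) − 1 = -3.5422%
Difference (ex-post − ex-ante) = -2.7668% → -2.77%.

-2.77%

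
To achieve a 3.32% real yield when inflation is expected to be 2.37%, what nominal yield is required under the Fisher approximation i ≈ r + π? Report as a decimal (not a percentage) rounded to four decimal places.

i ≈ r + π = 3.32% + 2.37% = 0.0569.

0.0569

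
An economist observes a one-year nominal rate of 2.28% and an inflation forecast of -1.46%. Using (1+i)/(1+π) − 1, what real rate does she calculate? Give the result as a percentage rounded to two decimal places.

By the Fisher relation, 1 + r = (1 + i)/(1 + π).
1 + r = 1.02280 / 0.98540 = 1.037954
r = 1.037954 − 1 = 3.7954%, i.e. 3.80%.

3.80%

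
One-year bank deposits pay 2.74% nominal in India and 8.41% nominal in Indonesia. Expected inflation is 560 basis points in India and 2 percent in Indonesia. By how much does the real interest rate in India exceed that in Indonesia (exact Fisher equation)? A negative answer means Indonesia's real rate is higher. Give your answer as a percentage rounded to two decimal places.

-8.99%

India: (1 + 0.0274)/(1 + 0.0560) − 1 = -2.7083%
Indonesia: (1 + 0.0841)/(1 + 0.0200) − 1 = 6.2843%
Differential = -2.7083% − 6.2843% = -8.9926% → -8.99%.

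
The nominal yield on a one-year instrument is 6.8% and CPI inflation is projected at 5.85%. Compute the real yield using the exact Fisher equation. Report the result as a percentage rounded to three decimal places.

0.897%

1 + r = 1.06800 / 1.05850 = 1.00897496
r = 1.00897496 − 1 = 0.897496%, i.e. 0.897%.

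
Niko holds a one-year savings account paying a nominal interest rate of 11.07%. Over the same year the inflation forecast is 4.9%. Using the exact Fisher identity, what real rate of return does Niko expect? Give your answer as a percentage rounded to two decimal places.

1 + r = 1.11070 / 1.04900 = 1.058818
r = 1.058818 − 1 = 5.8818%, i.e. 5.88%.

5.88%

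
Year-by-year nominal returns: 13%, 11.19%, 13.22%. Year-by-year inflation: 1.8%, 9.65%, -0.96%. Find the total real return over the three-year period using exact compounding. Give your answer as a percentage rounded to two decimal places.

Compound the nominal returns: 1.1300 × 1.1119 × 1.1322 = 1.422549.
Compound inflation: 1.0180 × 1.0965 × 0.9904 = 1.105521.
Deflate: 1.422549 / 1.105521 = 1.286768.
Total real return = 1.286768 − 1 → 28.68%.

28.68%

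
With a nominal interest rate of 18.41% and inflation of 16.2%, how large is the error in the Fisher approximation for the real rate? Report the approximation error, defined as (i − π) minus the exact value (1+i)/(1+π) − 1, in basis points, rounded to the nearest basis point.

Approximate: r ≈ 18.410% − 16.200% = 2.2100%
Exact: (1 + 0.1841)/(1 + 0.1620) − 1 = 1.9019%
Error = 2.2100% − 1.9019% = 0.3081% → 31 basis points.

31 basis points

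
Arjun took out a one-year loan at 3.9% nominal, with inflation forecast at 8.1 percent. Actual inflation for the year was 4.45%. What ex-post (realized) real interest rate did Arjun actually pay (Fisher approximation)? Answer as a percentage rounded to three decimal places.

Ex-post: 3.9% − 4.45% = -0.550%
So the realized real rate is -0.550%.

-0.550%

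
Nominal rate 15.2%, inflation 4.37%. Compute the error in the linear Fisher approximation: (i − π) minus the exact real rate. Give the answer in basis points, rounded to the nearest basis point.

45 basis points

Approximate: r ≈ 15.200% − 4.370% = 10.8300%
Exact: (1 + 0.1520)/(1 + 0.0437) − 1 = 10.3765%
Error = 10.8300% − 10.3765% = 0.4535% → 45 basis points.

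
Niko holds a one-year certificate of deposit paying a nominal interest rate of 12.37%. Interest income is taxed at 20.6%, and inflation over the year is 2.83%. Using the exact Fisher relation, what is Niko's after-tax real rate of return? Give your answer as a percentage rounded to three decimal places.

After-tax nominal return = 12.37% × (1 − 0.206) = 9.82178%.
1 + r = 1.0982178 / 1.02830 = 1.067994
After-tax real rate = 1.067994 − 1 → 6.799%.

6.799%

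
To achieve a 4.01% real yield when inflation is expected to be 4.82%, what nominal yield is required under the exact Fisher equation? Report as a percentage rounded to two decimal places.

9.02%

(1 + i) = (1 + r)(1 + π) = 1.04010 × 1.04820 = 1.09023282
i = 1.09023282 − 1, so the required nominal rate is 9.02%.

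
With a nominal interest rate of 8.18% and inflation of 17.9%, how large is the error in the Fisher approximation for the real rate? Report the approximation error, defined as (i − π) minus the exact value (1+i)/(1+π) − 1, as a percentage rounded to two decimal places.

Approximate: r ≈ 8.180% − 17.900% = -9.7200%
Exact: (1 + 0.0818)/(1 + 0.1790) − 1 = -8.2443%
Error = -9.7200% − (-8.2443%) = -1.4757% → -1.48%.

-1.48%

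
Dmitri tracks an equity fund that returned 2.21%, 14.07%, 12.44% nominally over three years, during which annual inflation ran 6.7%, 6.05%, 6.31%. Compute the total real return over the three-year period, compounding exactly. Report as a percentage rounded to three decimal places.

8.977%

Nominal growth factor = 1.0221 × 1.1407 × 1.1244 = 1.310949
Price-level growth factor = 1.0670 × 1.0605 × 1.0631 = 1.202955
Real growth factor = 1.310949 / 1.202955 = 1.089774
Total real return = 1.089774 − 1 → 8.977%.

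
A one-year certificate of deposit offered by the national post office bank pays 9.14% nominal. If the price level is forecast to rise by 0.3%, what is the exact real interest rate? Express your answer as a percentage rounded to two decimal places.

1 + r = 1.09140 / 1.00300 = 1.088136
r = 1.088136 − 1 = 8.8136%, i.e. 8.81%.

8.81%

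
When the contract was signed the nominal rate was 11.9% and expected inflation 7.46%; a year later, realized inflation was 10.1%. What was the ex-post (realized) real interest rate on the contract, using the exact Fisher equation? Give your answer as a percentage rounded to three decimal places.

Ex-post: (1 + 0.1190)/(1 + 0.1010) − 1 = 1.6349%
So the realized real rate is 1.635%.

1.635%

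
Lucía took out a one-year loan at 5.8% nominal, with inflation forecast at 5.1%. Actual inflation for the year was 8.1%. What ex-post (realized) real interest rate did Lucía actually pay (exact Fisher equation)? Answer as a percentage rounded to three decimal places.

Ex-post: (1 + 0.0580)/(1 + 0.0810) − 1 = -2.1277%
So the realized real rate is -2.128%.

-2.128%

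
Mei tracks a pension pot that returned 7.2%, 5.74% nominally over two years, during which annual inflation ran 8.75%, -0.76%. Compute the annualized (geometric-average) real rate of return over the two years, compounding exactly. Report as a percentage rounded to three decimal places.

2.485%

Compound the nominal returns: 1.0720 × 1.0574 = 1.13353280.
Compound inflation: 1.0875 × 0.9924 = 1.07923500.
Deflate: 1.13353280 / 1.07923500 = 1.05031138.
Annualized real rate = 1.05031138^(1/2) − 1 = 2.4847% → 2.485%.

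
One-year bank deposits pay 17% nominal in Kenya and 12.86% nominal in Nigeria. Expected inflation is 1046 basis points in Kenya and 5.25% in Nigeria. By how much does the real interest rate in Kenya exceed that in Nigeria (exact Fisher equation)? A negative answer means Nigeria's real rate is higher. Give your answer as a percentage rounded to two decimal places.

Kenya: (1 + 0.1700)/(1 + 0.1046) − 1 = 5.9207%
Nigeria: (1 + 0.1286)/(1 + 0.0525) − 1 = 7.2304%
Differential = 5.9207% − 7.2304% = -1.3097% → -1.31%.

-1.31%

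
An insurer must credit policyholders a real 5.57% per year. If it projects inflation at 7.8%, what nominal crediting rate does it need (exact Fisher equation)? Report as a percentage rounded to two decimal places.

(1 + i) = (1 + r)(1 + π) = 1.05570 × 1.07800 = 1.1380446
i = 1.1380446 − 1, so the required nominal rate is 13.80%.

13.80%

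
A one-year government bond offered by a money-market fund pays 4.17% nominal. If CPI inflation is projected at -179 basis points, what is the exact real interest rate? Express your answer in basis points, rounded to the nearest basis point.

By the Fisher relation, 1 + r = (1 + i)/(1 + π).
1 + r = 1.04170 / 0.98210 = 1.060686
r = 1.060686 − 1 = 6.0686%, i.e. 607 basis points.

607 basis points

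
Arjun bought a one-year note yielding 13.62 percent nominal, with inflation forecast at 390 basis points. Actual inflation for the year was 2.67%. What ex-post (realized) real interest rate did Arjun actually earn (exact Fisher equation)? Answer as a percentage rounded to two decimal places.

10.67%

Ex-post: (1 + 0.1362)/(1 + 0.0267) − 1 = 10.6652%
So the realized real rate is 10.67%.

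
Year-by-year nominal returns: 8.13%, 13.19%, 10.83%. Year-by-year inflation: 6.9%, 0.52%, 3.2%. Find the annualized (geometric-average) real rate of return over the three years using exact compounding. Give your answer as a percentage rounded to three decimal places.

Compound the nominal returns: 1.0813 × 1.1319 × 1.1083 = 1.35647438.
Compound inflation: 1.0690 × 1.0052 × 1.0320 = 1.10894468.
Deflate: 1.35647438 / 1.10894468 = 1.22321195.
Annualized real rate = 1.22321195^(1/3) − 1 = 6.9467% → 6.947%.

6.947%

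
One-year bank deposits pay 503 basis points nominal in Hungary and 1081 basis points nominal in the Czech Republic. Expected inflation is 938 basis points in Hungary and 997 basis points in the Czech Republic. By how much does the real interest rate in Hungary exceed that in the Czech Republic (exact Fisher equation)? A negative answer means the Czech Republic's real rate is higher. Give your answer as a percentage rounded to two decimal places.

-4.74%

Hungary: (1 + 0.0503)/(1 + 0.0938) − 1 = -3.9770%
The Czech Republic: (1 + 0.1081)/(1 + 0.0997) − 1 = 0.7638%
Differential = -3.9770% − 0.7638% = -4.7408% → -4.74%.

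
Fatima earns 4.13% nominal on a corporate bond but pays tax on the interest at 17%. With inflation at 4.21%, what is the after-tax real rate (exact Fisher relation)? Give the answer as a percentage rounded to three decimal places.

-0.751%

After-tax nominal return = 4.13% × (1 − 0.17) = 3.4279%.
1 + r = 1.034279 / 1.04210 = 0.99249496
After-tax real rate = 0.99249496 − 1 → -0.751%.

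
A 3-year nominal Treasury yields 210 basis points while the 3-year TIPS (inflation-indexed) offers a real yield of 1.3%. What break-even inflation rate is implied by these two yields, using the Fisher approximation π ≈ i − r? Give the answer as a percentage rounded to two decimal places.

0.80%

π ≈ i − r = 2.1% − 1.3% → 0.80%.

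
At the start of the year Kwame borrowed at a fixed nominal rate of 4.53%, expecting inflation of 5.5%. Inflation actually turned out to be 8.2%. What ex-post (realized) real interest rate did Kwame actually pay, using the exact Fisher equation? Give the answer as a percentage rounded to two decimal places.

Ex-post: (1 + 0.0453)/(1 + 0.0820) − 1 = -3.3919%
So the realized real rate is -3.39%.

-3.39%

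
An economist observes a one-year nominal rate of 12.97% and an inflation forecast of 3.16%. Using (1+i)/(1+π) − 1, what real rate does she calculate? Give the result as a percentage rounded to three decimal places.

1 + r = 1.12970 / 1.03160 = 1.095094998
r = 1.095094998 − 1 = 9.5094998%, i.e. 9.509%.

9.509%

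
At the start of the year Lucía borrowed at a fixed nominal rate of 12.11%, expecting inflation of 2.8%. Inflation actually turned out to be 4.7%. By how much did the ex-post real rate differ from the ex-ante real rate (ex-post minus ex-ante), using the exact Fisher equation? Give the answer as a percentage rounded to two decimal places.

-1.98%

Ex-ante: (1 + 0.1211)/(1 + 0.0280) − 1 = 9.0564%
Ex-post: (1 + 0.1211)/(1 + 0.0470) − 1 = 7.0774%
Difference (ex-post − ex-ante) = -1.9791% → -1.98%.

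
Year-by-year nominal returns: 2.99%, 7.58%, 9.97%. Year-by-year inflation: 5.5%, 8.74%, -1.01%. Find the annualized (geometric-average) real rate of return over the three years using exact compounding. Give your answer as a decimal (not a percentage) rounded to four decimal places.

Compound the nominal returns: 1.0299 × 1.0758 × 1.0997 = 1.21843067.
Compound inflation: 1.0550 × 1.0874 × 0.9899 = 1.13562021.
Deflate: 1.21843067 / 1.13562021 = 1.07292091.
Annualized real rate = 1.07292091^(1/3) − 1 = 2.3739% → 0.0237.

0.0237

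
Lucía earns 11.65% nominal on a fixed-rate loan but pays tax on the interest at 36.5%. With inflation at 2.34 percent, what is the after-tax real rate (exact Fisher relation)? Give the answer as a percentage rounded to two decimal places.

4.94%

After-tax nominal return = 11.65% × (1 − 0.365) = 7.39775%.
1 + r = 1.0739775 / 1.02340 = 1.049421
After-tax real rate = 1.049421 − 1 → 4.94%.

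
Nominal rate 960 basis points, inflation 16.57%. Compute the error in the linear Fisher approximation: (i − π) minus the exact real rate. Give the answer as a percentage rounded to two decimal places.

-0.99%

Approximate: r ≈ 9.600% − 16.570% = -6.9700%
Exact: (1 + 0.0960)/(1 + 0.1657) − 1 = -5.9792%
Error = -6.9700% − (-5.9792%) = -0.9908% → -0.99%.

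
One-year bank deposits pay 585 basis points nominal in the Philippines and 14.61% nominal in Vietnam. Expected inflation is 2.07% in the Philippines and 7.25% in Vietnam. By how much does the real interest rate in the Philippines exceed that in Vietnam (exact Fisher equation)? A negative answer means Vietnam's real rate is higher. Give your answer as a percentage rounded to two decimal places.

The Philippines: (1 + 0.0585)/(1 + 0.0207) − 1 = 3.7033%
Vietnam: (1 + 0.1461)/(1 + 0.0725) − 1 = 6.8625%
Differential = 3.7033% − 6.8625% = -3.1591% → -3.16%.

-3.16%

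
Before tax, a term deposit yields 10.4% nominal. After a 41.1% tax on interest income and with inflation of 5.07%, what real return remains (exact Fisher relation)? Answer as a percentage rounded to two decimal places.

1.00%

After-tax nominal return = 10.4% × (1 − 0.411) = 6.1256%.
1 + r = 1.061256 / 1.05070 = 1.010047
After-tax real rate = 1.010047 − 1 → 1.00%.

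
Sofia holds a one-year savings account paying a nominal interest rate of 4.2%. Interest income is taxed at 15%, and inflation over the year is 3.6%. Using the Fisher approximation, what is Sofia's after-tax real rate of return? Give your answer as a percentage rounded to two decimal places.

After-tax nominal return = 4.2% × (1 − 0.15) = 3.5700%.
r ≈ 3.5700% − 3.6% → -0.03%.

-0.03%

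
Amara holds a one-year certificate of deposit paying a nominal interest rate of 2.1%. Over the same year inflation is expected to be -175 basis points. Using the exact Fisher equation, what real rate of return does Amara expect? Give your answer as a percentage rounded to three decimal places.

3.919%

By the Fisher equation, 1 + r = (1 + i)/(1 + π).
1 + r = 1.02100 / 0.98250 = 1.039186
r = 1.039186 − 1 = 3.9186%, i.e. 3.919%.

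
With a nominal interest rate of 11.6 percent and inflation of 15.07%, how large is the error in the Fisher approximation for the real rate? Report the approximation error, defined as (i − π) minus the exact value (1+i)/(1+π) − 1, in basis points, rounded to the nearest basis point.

-45 basis points

Approximate: r ≈ 11.600% − 15.070% = -3.4700%
Exact: (1 + 0.1160)/(1 + 0.1507) − 1 = -3.0156%
Error = -3.4700% − (-3.0156%) = -0.4544% → -45 basis points.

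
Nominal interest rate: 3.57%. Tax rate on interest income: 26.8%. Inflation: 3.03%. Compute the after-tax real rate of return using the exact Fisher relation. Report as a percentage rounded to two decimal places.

-0.40%

After-tax nominal return = 3.57% × (1 − 0.268) = 2.61324%.
1 + r = 1.0261324 / 1.03030 = 0.995955
After-tax real rate = 0.995955 − 1 → -0.40%.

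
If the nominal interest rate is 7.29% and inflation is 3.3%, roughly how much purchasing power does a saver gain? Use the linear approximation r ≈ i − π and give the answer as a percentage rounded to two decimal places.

3.99%

r ≈ i − π = 7.29% − 3.3% = 3.99%.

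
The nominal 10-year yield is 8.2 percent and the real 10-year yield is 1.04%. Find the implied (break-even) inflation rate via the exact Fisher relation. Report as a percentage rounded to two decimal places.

7.09%

(1 + π) = (1 + i)/(1 + r) = 1.08200 / 1.01040 = 1.070863
Break-even inflation = 1.070863 − 1 → 7.09%.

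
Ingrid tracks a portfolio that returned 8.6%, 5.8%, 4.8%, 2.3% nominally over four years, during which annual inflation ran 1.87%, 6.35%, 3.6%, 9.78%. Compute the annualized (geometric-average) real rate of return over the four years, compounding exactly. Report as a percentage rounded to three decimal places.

-0.007%

Nominal growth factor = 1.0860 × 1.0580 × 1.0480 × 1.0230 = 1.23183463
Price-level growth factor = 1.0187 × 1.0635 × 1.0360 × 1.0978 = 1.23215908
Real growth factor = 1.23183463 / 1.23215908 = 0.99973668
Annualized real rate = 0.99973668^(1/4) − 1 = -0.0066% → -0.007%.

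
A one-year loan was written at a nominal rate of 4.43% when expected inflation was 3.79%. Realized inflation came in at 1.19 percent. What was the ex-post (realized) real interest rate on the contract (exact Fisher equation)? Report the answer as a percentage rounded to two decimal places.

Ex-post: (1 + 0.0443)/(1 + 0.0119) − 1 = 3.2019%
So the realized real rate is 3.20%.

3.20%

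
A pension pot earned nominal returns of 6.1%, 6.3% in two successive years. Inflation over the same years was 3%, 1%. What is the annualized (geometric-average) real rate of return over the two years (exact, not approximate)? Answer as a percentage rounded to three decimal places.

Nominal growth factor = 1.0610 × 1.0630 = 1.12784300
Price-level growth factor = 1.0300 × 1.0100 = 1.04030000
Real growth factor = 1.12784300 / 1.04030000 = 1.08415169
Annualized real rate = 1.08415169^(1/2) − 1 = 4.1226% → 4.123%.

4.123%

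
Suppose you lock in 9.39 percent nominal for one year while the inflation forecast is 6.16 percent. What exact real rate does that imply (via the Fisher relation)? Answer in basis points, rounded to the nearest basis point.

304 basis points

1 + r = 1.09390 / 1.06160 = 1.030426
r = 1.030426 − 1 = 3.0426%, i.e. 304 basis points.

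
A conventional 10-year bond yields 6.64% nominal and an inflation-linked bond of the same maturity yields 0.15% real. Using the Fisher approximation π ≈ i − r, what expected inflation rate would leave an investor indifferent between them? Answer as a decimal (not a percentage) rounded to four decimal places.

π ≈ i − r = 6.64% − 0.15% → 0.0649.

0.0649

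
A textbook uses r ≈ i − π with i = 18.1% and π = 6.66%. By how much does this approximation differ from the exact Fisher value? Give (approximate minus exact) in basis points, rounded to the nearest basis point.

71 basis points

Approximate: r ≈ 18.100% − 6.660% = 11.4400%
Exact: (1 + 0.1810)/(1 + 0.0666) − 1 = 10.7257%
Error = 11.4400% − 10.7257% = 0.7143% → 71 basis points.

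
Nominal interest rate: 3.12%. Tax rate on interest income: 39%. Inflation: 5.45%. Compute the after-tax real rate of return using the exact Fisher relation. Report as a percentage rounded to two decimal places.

-3.36%

After-tax nominal return = 3.12% × (1 − 0.39) = 1.9032%.
1 + r = 1.019032 / 1.05450 = 0.966365
After-tax real rate = 0.966365 − 1 → -3.36%.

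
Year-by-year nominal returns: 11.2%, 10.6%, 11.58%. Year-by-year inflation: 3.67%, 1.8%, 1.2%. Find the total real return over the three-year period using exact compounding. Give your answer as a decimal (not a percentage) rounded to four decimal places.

Nominal growth factor = 1.1120 × 1.1060 × 1.1158 = 1.372291
Price-level growth factor = 1.0367 × 1.0180 × 1.0120 = 1.068025
Real growth factor = 1.372291 / 1.068025 = 1.284887
Total real return = 1.284887 − 1 → 0.2849.

0.2849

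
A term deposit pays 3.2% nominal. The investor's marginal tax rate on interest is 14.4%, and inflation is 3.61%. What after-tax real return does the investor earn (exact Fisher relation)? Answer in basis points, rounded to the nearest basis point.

After-tax nominal return = 3.2% × (1 − 0.144) = 2.7392%.
1 + r = 1.027392 / 1.03610 = 0.991595
After-tax real rate = 0.991595 − 1 → -84 basis points.

-84 basis points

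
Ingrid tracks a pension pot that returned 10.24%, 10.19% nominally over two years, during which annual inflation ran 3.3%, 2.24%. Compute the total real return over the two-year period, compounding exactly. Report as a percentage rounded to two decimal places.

15.02%

Nominal growth factor = 1.1024 × 1.1019 = 1.214735
Price-level growth factor = 1.0330 × 1.0224 = 1.056139
Real growth factor = 1.214735 / 1.056139 = 1.150165
Total real return = 1.150165 − 1 → 15.02%.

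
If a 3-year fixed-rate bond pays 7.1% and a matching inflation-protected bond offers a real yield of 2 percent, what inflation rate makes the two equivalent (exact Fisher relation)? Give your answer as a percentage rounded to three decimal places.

5.000%

(1 + π) = (1 + i)/(1 + r) = 1.07100 / 1.02000 = 1.050000
Break-even inflation = 1.050000 − 1 → 5.000%.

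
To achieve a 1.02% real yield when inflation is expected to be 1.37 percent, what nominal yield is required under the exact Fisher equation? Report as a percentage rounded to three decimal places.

(1 + i) = (1 + r)(1 + π) = 1.01020 × 1.01370 = 1.02403974
i = 1.02403974 − 1, so the required nominal rate is 2.404%.

2.404%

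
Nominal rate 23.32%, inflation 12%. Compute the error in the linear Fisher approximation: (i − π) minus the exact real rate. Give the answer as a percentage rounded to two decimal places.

1.21%

Approximate: r ≈ 23.320% − 12.000% = 11.3200%
Exact: (1 + 0.2332)/(1 + 0.1200) − 1 = 10.1071%
Error = 11.3200% − 10.1071% = 1.2129% → 1.21%.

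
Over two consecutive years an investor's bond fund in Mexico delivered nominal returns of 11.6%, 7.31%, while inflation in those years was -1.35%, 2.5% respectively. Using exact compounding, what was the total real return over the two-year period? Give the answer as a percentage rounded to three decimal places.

18.436%

Nominal growth factor = 1.1160 × 1.0731 = 1.197580
Price-level growth factor = 0.9865 × 1.0250 = 1.011163
Real growth factor = 1.197580 / 1.011163 = 1.184359
Total real return = 1.184359 − 1 → 18.436%.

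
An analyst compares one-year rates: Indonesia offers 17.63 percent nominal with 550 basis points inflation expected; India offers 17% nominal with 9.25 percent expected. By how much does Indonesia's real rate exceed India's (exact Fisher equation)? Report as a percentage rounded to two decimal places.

Indonesia: (1 + 0.1763)/(1 + 0.0550) − 1 = 11.4976%
India: (1 + 0.1700)/(1 + 0.0925) − 1 = 7.0938%
Differential = 11.4976% − 7.0938% = 4.4038% → 4.40%.

4.40%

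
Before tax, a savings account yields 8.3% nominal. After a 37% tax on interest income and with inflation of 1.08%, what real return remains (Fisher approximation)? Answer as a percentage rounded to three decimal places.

4.149%

After-tax nominal return = 8.3% × (1 − 0.37) = 5.2290%.
r ≈ 5.2290% − 1.08% → 4.149%.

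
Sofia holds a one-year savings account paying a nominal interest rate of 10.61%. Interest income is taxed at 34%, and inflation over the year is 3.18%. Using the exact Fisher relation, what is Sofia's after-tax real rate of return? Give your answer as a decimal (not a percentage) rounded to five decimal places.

After-tax nominal return = 10.61% × (1 − 0.34) = 7.0026%.
1 + r = 1.070026 / 1.03180 = 1.037048
After-tax real rate = 1.037048 − 1 → 0.03705.

0.03705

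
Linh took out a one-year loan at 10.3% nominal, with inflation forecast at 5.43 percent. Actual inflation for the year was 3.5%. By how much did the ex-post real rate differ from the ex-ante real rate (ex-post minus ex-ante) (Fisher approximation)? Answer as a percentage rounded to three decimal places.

Ex-ante: 10.3% − 5.43% = 4.870%
Ex-post: 10.3% − 3.5% = 6.800%
Difference (ex-post − ex-ante) = 1.9300% → 1.930%.

1.930%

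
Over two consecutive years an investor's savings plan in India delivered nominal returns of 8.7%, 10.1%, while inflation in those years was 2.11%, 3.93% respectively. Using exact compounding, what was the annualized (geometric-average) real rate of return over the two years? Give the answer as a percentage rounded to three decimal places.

Compound the nominal returns: 1.0870 × 1.1010 = 1.19678700.
Compound inflation: 1.0211 × 1.0393 = 1.06122923.
Deflate: 1.19678700 / 1.06122923 = 1.12773656.
Annualized real rate = 1.12773656^(1/2) − 1 = 6.1949% → 6.195%.

6.195%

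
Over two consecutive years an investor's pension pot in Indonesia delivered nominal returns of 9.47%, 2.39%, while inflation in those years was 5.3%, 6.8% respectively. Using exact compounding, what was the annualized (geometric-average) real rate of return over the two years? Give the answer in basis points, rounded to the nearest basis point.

-17 basis points

Nominal growth factor = 1.0947 × 1.0239 = 1.12086333
Price-level growth factor = 1.0530 × 1.0680 = 1.12460400
Real growth factor = 1.12086333 / 1.12460400 = 0.99667379
Annualized real rate = 0.99667379^(1/2) − 1 = -0.1664% → -17 basis points.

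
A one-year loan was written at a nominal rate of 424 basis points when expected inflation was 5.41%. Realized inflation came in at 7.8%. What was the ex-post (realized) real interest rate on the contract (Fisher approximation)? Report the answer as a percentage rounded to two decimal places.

-3.56%

Ex-post: 4.24% − 7.8% = -3.560%
So the realized real rate is -3.56%.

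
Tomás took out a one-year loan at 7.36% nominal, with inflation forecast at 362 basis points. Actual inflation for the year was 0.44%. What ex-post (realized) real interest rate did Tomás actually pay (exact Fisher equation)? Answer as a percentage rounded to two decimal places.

6.89%

Ex-post: (1 + 0.0736)/(1 + 0.0044) − 1 = 6.8897%
So the realized real rate is 6.89%.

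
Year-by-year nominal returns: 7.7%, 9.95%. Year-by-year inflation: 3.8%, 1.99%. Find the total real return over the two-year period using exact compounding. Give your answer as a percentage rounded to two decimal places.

11.86%

Compound the nominal returns: 1.0770 × 1.0995 = 1.184162.
Compound inflation: 1.0380 × 1.0199 = 1.058656.
Deflate: 1.184162 / 1.058656 = 1.118552.
Total real return = 1.118552 − 1 → 11.86%.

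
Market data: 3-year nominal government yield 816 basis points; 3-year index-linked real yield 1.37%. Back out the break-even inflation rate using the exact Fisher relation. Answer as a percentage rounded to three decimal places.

6.698%

(1 + π) = (1 + i)/(1 + r) = 1.08160 / 1.01370 = 1.066982
Break-even inflation = 1.066982 − 1 → 6.698%.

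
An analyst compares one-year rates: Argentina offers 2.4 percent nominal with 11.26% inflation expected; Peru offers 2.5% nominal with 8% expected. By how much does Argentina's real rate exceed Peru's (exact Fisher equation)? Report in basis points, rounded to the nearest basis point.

-287 basis points

Argentina: (1 + 0.0240)/(1 + 0.1126) − 1 = -7.9633%
Peru: (1 + 0.0250)/(1 + 0.0800) − 1 = -5.0926%
Differential = -7.9633% − (-5.0926%) = -2.8707% → -287 basis points.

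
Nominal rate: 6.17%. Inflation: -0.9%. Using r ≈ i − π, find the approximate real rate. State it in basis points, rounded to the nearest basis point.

707 basis points

r ≈ i − π = 6.17% − (-0.9%) = 707 basis points.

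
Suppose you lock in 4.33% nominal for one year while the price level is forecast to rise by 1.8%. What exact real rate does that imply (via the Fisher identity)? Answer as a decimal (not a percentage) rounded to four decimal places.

0.0249

By the Fisher identity, 1 + r = (1 + i)/(1 + π).
1 + r = 1.04330 / 1.01800 = 1.024853
r = 1.024853 − 1 = 2.4853%, i.e. 0.0249.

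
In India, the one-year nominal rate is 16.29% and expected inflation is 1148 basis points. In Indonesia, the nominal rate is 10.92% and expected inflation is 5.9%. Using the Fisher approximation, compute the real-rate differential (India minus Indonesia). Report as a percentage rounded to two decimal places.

India: 16.29% − 11.48% = 4.810%
Indonesia: 10.92% − 5.9% = 5.020%
Differential = -0.210% → -0.21%.

-0.21%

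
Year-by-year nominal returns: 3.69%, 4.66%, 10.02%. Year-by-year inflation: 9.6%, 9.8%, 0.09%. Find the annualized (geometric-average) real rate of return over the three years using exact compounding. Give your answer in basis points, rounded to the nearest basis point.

Nominal growth factor = 1.0369 × 1.0466 × 1.1002 = 1.19395854
Price-level growth factor = 1.0960 × 1.0980 × 1.0009 = 1.20449107
Real growth factor = 1.19395854 / 1.20449107 = 0.99125562
Annualized real rate = 0.99125562^(1/3) − 1 = -0.2923% → -29 basis points.

-29 basis points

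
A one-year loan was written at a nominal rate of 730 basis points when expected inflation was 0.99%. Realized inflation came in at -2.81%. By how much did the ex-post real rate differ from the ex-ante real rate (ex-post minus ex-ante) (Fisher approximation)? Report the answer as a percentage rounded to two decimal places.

3.80%

Ex-ante: 7.3% − 0.99% = 6.310%
Ex-post: 7.3% − (-2.81%) = 10.110%
Difference (ex-post − ex-ante) = 3.8000% → 3.80%.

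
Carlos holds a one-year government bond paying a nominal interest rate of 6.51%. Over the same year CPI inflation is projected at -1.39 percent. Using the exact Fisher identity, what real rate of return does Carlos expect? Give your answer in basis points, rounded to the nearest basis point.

801 basis points

1 + r = 1.06510 / 0.98610 = 1.080114
r = 1.080114 − 1 = 8.0114%, i.e. 801 basis points.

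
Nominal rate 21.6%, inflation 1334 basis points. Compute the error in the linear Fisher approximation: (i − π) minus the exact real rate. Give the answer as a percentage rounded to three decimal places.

Approximate: r ≈ 21.600% − 13.340% = 8.2600%
Exact: (1 + 0.2160)/(1 + 0.1334) − 1 = 7.2878%
Error = 8.2600% − 7.2878% = 0.9722% → 0.972%.

0.972%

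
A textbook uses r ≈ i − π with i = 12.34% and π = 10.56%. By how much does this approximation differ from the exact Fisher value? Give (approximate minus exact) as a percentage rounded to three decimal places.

Approximate: r ≈ 12.340% − 10.560% = 1.7800%
Exact: (1 + 0.1234)/(1 + 0.1056) − 1 = 1.6100%
Error = 1.7800% − 1.6100% = 0.1700% → 0.170%.

0.170%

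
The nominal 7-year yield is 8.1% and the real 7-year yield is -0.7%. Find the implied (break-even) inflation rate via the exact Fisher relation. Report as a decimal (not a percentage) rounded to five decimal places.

0.08862

(1 + π) = (1 + i)/(1 + r) = 1.08100 / 0.99300 = 1.088620
Break-even inflation = 1.088620 − 1 → 0.08862.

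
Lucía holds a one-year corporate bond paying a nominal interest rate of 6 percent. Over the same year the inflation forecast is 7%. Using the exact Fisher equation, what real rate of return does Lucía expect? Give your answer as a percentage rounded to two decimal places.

By the Fisher equation, 1 + r = (1 + i)/(1 + π).
1 + r = 1.06000 / 1.07000 = 0.990654
r = 0.990654 − 1 = -0.9346%, i.e. -0.93%.

-0.93%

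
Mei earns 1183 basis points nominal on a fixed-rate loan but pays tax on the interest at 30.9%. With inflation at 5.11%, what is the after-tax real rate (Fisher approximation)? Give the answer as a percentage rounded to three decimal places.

3.065%

After-tax nominal return = 11.83% × (1 − 0.309) = 8.17453%.
r ≈ 8.17453% − 5.11% → 3.065%.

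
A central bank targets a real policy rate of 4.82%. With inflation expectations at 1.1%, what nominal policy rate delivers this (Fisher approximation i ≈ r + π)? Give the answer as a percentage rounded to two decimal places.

i ≈ r + π = 4.82% + 1.1% = 5.92%.

5.92%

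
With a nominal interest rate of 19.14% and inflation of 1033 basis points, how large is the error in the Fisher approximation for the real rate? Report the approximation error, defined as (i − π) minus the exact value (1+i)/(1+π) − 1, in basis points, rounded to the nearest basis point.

Approximate: r ≈ 19.140% − 10.330% = 8.8100%
Exact: (1 + 0.1914)/(1 + 0.1033) − 1 = 7.9851%
Error = 8.8100% − 7.9851% = 0.8249% → 82 basis points.

82 basis points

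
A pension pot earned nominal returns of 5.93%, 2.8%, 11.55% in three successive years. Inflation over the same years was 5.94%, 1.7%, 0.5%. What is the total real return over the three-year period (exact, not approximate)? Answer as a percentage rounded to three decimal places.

Compound the nominal returns: 1.0593 × 1.0280 × 1.1155 = 1.214735.
Compound inflation: 1.0594 × 1.0170 × 1.0050 = 1.082797.
Deflate: 1.214735 / 1.082797 = 1.121850.
Total real return = 1.121850 − 1 → 12.185%.

12.185%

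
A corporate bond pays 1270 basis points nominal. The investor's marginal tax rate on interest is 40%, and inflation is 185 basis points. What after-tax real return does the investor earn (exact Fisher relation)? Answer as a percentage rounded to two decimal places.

5.67%

After-tax nominal return = 12.7% × (1 − 0.4) = 7.6200%.
1 + r = 1.07620 / 1.01850 = 1.056652
After-tax real rate = 1.056652 − 1 → 5.67%.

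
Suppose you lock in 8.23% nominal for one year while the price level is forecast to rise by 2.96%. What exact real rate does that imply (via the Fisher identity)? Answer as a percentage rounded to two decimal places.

5.12%

By the Fisher identity, 1 + r = (1 + i)/(1 + π).
1 + r = 1.08230 / 1.02960 = 1.051185
r = 1.051185 − 1 = 5.1185%, i.e. 5.12%.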